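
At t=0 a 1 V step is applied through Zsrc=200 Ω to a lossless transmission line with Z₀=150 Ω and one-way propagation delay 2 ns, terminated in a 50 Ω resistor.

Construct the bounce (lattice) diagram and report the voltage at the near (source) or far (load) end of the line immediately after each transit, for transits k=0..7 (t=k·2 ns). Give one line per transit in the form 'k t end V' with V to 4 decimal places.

0 0 source 0.4286
1 2 load 0.2143
2 4 source 0.1837
3 6 load 0.1990
4 8 source 0.2012
5 10 load 0.2001
6 12 source 0.1999
7 14 load 0.2000

Γ_L=-0.500000, Γ_S=0.142857; launch V₁=1·150/350=0.428571
k=0 src: V=0.4286
k=1 load: inc=0.428571, refl=0.428571·-0.500000=-0.2143; V=0.000000+0.428571+-0.214286=0.2143
k=2 src: inc=-0.214286, refl=-0.214286·0.142857=-0.0306; V=0.428571+-0.214286+-0.030612=0.1837
k=3 load: inc=-0.030612, refl=-0.030612·-0.500000=0.0153; V=0.214286+-0.030612+0.015306=0.1990
k=4 src: inc=0.015306, refl=0.015306·0.142857=0.0022; V=0.183673+0.015306+0.002187=0.2012
k=5 load: inc=0.002187, refl=0.002187·-0.500000=-0.0011; V=0.198980+0.002187+-0.001093=0.2001
k=6 src: inc=-0.001093, refl=-0.001093·0.142857=-0.0002; V=0.201166+-0.001093+-0.000156=0.1999
k=7 load: inc=-0.000156, refl=-0.000156·-0.500000=0.0001; V=0.200073+-0.000156+0.000078=0.2000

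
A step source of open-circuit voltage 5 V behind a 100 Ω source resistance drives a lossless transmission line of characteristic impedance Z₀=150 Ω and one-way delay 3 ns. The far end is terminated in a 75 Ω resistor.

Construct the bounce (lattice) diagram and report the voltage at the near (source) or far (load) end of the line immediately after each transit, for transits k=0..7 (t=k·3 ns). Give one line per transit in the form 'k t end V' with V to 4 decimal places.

0 0 source 3.0000
1 3 load 2.0000
2 6 source 2.2000
3 9 load 2.1333
4 12 source 2.1467
5 15 load 2.1422
6 18 source 2.1431
7 21 load 2.1428

Γ_L=-0.333333, Γ_S=-0.200000; launch V₁=5·150/250=3.000000
k=0 src: V=3.0000
k=1 load: inc=3.000000, refl=3.000000·-0.333333=-1.0000; V=0.000000+3.000000+-1.000000=2.0000
k=2 src: inc=-1.000000, refl=-1.000000·-0.200000=0.2000; V=3.000000+-1.000000+0.200000=2.2000
k=3 load: inc=0.200000, refl=0.200000·-0.333333=-0.0667; V=2.000000+0.200000+-0.066667=2.1333
k=4 src: inc=-0.066667, refl=-0.066667·-0.200000=0.0133; V=2.200000+-0.066667+0.013333=2.1467
k=5 load: inc=0.013333, refl=0.013333·-0.333333=-0.0044; V=2.133333+0.013333+-0.004444=2.1422
k=6 src: inc=-0.004444, refl=-0.004444·-0.200000=0.0009; V=2.146667+-0.004444+0.000889=2.1431
k=7 load: inc=0.000889, refl=0.000889·-0.333333=-0.0003; V=2.142222+0.000889+-0.000296=2.1428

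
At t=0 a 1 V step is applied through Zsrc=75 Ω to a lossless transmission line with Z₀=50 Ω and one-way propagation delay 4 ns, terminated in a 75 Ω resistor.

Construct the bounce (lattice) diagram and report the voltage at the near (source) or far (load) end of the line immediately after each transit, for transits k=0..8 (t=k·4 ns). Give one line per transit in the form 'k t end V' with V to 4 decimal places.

0 0 source 0.4000
1 4 load 0.4800
2 8 source 0.4960
3 12 load 0.4992
4 16 source 0.4998
5 20 load 0.5000
6 24 source 0.5000
7 28 load 0.5000
8 32 source 0.5000

Γ_L=0.200000, Γ_S=0.200000; launch V₁=1·50/125=0.400000
k=0 src: V=0.4000
k=1 load: inc=0.400000, refl=0.400000·0.200000=0.0800; V=0.000000+0.400000+0.080000=0.4800
k=2 src: inc=0.080000, refl=0.080000·0.200000=0.0160; V=0.400000+0.080000+0.016000=0.4960
k=3 load: inc=0.016000, refl=0.016000·0.200000=0.0032; V=0.480000+0.016000+0.003200=0.4992
k=4 src: inc=0.003200, refl=0.003200·0.200000=0.0006; V=0.496000+0.003200+0.000640=0.4998
k=5 load: inc=0.000640, refl=0.000640·0.200000=0.0001; V=0.499200+0.000640+0.000128=0.5000
k=6 src: inc=0.000128, refl=0.000128·0.200000=0.0000; V=0.499840+0.000128+0.000026=0.5000
k=7 load: inc=0.000026, refl=0.000026·0.200000=0.0000; V=0.499968+0.000026+0.000005=0.5000
k=8 src: inc=0.000005, refl=0.000005·0.200000=0.0000; V=0.499994+0.000005+0.000001=0.5000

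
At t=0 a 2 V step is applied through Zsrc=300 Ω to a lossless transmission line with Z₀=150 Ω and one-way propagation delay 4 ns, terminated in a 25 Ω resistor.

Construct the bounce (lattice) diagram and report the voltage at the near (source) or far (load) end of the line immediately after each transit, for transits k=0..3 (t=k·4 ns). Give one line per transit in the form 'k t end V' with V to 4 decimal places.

0 0 source 0.6667
1 4 load 0.1905
2 8 source 0.0317
3 12 load 0.1451

Γ_L=-0.714286, Γ_S=0.333333; launch V₁=2·150/450=0.666667
k=0 src: V=0.6667
k=1 load: inc=0.666667, refl=0.666667·-0.714286=-0.4762; V=0.000000+0.666667+-0.476190=0.1905
k=2 src: inc=-0.476190, refl=-0.476190·0.333333=-0.1587; V=0.666667+-0.476190+-0.158730=0.0317
k=3 load: inc=-0.158730, refl=-0.158730·-0.714286=0.1134; V=0.190476+-0.158730+0.113379=0.1451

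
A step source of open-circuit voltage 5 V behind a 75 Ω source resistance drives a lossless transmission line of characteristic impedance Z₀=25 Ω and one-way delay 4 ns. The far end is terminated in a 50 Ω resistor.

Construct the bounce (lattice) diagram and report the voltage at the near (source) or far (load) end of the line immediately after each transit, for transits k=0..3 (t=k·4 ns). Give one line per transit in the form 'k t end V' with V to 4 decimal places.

Γ_L=0.333333, Γ_S=0.500000; launch V₁=5·25/100=1.250000
k=0 src: V=1.2500
k=1 load: inc=1.250000, refl=1.250000·0.333333=0.4167; V=0.000000+1.250000+0.416667=1.6667
k=2 src: inc=0.416667, refl=0.416667·0.500000=0.2083; V=1.250000+0.416667+0.208333=1.8750
k=3 load: inc=0.208333, refl=0.208333·0.333333=0.0694; V=1.666667+0.208333+0.069444=1.9444

0 0 source 1.2500
1 4 load 1.6667
2 8 source 1.8750
3 12 load 1.9444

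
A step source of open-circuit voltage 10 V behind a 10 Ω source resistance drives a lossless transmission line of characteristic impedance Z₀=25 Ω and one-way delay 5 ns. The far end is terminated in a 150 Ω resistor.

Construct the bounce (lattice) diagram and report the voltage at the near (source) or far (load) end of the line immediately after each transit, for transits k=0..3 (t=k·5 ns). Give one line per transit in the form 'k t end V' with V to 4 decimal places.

Γ_L=0.714286, Γ_S=-0.428571; launch V₁=10·25/35=7.142857
k=0 src: V=7.1429
k=1 load: inc=7.142857, refl=7.142857·0.714286=5.1020; V=0.000000+7.142857+5.102041=12.2449
k=2 src: inc=5.102041, refl=5.102041·-0.428571=-2.1866; V=7.142857+5.102041+-2.186589=10.0583
k=3 load: inc=-2.186589, refl=-2.186589·0.714286=-1.5618; V=12.244898+-2.186589+-1.561849=8.4965

0 0 source 7.1429
1 5 load 12.2449
2 10 source 10.0583
3 15 load 8.4965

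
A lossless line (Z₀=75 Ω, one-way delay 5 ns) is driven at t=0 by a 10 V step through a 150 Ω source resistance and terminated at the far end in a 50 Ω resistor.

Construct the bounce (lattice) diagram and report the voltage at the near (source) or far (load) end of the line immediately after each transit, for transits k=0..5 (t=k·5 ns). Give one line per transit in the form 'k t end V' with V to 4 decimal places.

Γ_L=-0.200000, Γ_S=0.333333; launch V₁=10·75/225=3.333333
k=0 src: V=3.3333
k=1 load: inc=3.333333, refl=3.333333·-0.200000=-0.6667; V=0.000000+3.333333+-0.666667=2.6667
k=2 src: inc=-0.666667, refl=-0.666667·0.333333=-0.2222; V=3.333333+-0.666667+-0.222222=2.4444
k=3 load: inc=-0.222222, refl=-0.222222·-0.200000=0.0444; V=2.666667+-0.222222+0.044444=2.4889
k=4 src: inc=0.044444, refl=0.044444·0.333333=0.0148; V=2.444444+0.044444+0.014815=2.5037
k=5 load: inc=0.014815, refl=0.014815·-0.200000=-0.0030; V=2.488889+0.014815+-0.002963=2.5007

0 0 source 3.3333
1 5 load 2.6667
2 10 source 2.4444
3 15 load 2.4889
4 20 source 2.5037
5 25 load 2.5007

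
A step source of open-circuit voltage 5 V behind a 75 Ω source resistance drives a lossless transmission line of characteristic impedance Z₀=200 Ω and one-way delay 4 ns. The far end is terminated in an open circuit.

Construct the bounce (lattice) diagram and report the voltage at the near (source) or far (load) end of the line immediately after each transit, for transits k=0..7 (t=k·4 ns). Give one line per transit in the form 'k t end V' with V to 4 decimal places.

0 0 source 3.6364
1 4 load 7.2727
2 8 source 5.6198
3 12 load 3.9669
4 16 source 4.7183
5 20 load 5.4696
6 24 source 5.1281
7 28 load 4.7866

Γ_L=1.000000, Γ_S=-0.454545; launch V₁=5·200/275=3.636364
k=0 src: V=3.6364
k=1 load: inc=3.636364, refl=3.636364·1.000000=3.6364; V=0.000000+3.636364+3.636364=7.2727
k=2 src: inc=3.636364, refl=3.636364·-0.454545=-1.6529; V=3.636364+3.636364+-1.652893=5.6198
k=3 load: inc=-1.652893, refl=-1.652893·1.000000=-1.6529; V=7.272727+-1.652893+-1.652893=3.9669
k=4 src: inc=-1.652893, refl=-1.652893·-0.454545=0.7513; V=5.619835+-1.652893+0.751315=4.7183
k=5 load: inc=0.751315, refl=0.751315·1.000000=0.7513; V=3.966942+0.751315+0.751315=5.4696
k=6 src: inc=0.751315, refl=0.751315·-0.454545=-0.3415; V=4.718257+0.751315+-0.341507=5.1281
k=7 load: inc=-0.341507, refl=-0.341507·1.000000=-0.3415; V=5.469572+-0.341507+-0.341507=4.7866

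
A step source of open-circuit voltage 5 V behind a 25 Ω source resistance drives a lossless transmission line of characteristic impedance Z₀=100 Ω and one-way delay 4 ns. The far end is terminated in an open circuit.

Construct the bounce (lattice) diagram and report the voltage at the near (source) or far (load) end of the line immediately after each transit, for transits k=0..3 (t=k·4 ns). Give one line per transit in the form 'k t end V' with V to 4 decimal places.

Γ_L=1.000000, Γ_S=-0.600000; launch V₁=5·100/125=4.000000
k=0 src: V=4.0000
k=1 load: inc=4.000000, refl=4.000000·1.000000=4.0000; V=0.000000+4.000000+4.000000=8.0000
k=2 src: inc=4.000000, refl=4.000000·-0.600000=-2.4000; V=4.000000+4.000000+-2.400000=5.6000
k=3 load: inc=-2.400000, refl=-2.400000·1.000000=-2.4000; V=8.000000+-2.400000+-2.400000=3.2000

0 0 source 4.0000
1 4 load 8.0000
2 8 source 5.6000
3 12 load 3.2000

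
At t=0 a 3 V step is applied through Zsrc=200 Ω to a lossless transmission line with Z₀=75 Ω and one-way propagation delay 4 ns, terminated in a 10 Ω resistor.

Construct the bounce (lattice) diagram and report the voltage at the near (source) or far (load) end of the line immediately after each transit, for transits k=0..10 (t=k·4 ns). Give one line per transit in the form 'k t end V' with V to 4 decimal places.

0 0 source 0.8182
1 4 load 0.1925
2 8 source -0.0919
3 12 load 0.1256
4 16 source 0.2245
5 20 load 0.1489
6 24 source 0.1145
7 28 load 0.1408
8 32 source 0.1527
9 36 load 0.1436
10 40 source 0.1394

Γ_L=-0.764706, Γ_S=0.454545; launch V₁=3·75/275=0.818182
k=0 src: V=0.8182
k=1 load: inc=0.818182, refl=0.818182·-0.764706=-0.6257; V=0.000000+0.818182+-0.625668=0.1925
k=2 src: inc=-0.625668, refl=-0.625668·0.454545=-0.2844; V=0.818182+-0.625668+-0.284395=-0.0919
k=3 load: inc=-0.284395, refl=-0.284395·-0.764706=0.2175; V=0.192513+-0.284395+0.217478=0.1256
k=4 src: inc=0.217478, refl=0.217478·0.454545=0.0989; V=-0.091881+0.217478+0.098854=0.2245
k=5 load: inc=0.098854, refl=0.098854·-0.764706=-0.0756; V=0.125597+0.098854+-0.075594=0.1489
k=6 src: inc=-0.075594, refl=-0.075594·0.454545=-0.0344; V=0.224451+-0.075594+-0.034361=0.1145
k=7 load: inc=-0.034361, refl=-0.034361·-0.764706=0.0263; V=0.148857+-0.034361+0.026276=0.1408
k=8 src: inc=0.026276, refl=0.026276·0.454545=0.0119; V=0.114496+0.026276+0.011944=0.1527
k=9 load: inc=0.011944, refl=0.011944·-0.764706=-0.0091; V=0.140772+0.011944+-0.009133=0.1436
k=10 src: inc=-0.009133, refl=-0.009133·0.454545=-0.0042; V=0.152715+-0.009133+-0.004152=0.1394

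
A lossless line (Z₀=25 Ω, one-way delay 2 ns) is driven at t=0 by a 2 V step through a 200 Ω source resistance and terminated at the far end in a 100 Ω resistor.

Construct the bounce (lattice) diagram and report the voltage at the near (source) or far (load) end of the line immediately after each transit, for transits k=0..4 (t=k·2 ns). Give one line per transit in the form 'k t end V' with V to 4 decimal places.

0 0 source 0.2222
1 2 load 0.3556
2 4 source 0.4593
3 6 load 0.5215
4 8 source 0.5699

Γ_L=0.600000, Γ_S=0.777778; launch V₁=2·25/225=0.222222
k=0 src: V=0.2222
k=1 load: inc=0.222222, refl=0.222222·0.600000=0.1333; V=0.000000+0.222222+0.133333=0.3556
k=2 src: inc=0.133333, refl=0.133333·0.777778=0.1037; V=0.222222+0.133333+0.103704=0.4593
k=3 load: inc=0.103704, refl=0.103704·0.600000=0.0622; V=0.355556+0.103704+0.062222=0.5215
k=4 src: inc=0.062222, refl=0.062222·0.777778=0.0484; V=0.459259+0.062222+0.048395=0.5699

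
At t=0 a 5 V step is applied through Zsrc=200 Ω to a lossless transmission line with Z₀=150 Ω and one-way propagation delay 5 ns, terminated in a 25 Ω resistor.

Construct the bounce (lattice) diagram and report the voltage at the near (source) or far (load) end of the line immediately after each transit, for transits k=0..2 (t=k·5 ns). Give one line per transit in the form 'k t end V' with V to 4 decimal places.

0 0 source 2.1429
1 5 load 0.6122
2 10 source 0.3936

Γ_L=-0.714286, Γ_S=0.142857; launch V₁=5·150/350=2.142857
k=0 src: V=2.1429
k=1 load: inc=2.142857, refl=2.142857·-0.714286=-1.5306; V=0.000000+2.142857+-1.530612=0.6122
k=2 src: inc=-1.530612, refl=-1.530612·0.142857=-0.2187; V=2.142857+-1.530612+-0.218659=0.3936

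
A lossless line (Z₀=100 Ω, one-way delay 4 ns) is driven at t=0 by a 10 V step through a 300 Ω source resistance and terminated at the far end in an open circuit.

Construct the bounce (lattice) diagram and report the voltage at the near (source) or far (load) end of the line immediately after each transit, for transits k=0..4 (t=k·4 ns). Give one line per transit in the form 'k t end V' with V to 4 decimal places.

Γ_L=1.000000, Γ_S=0.500000; launch V₁=10·100/400=2.500000
k=0 src: V=2.5000
k=1 load: inc=2.500000, refl=2.500000·1.000000=2.5000; V=0.000000+2.500000+2.500000=5.0000
k=2 src: inc=2.500000, refl=2.500000·0.500000=1.2500; V=2.500000+2.500000+1.250000=6.2500
k=3 load: inc=1.250000, refl=1.250000·1.000000=1.2500; V=5.000000+1.250000+1.250000=7.5000
k=4 src: inc=1.250000, refl=1.250000·0.500000=0.6250; V=6.250000+1.250000+0.625000=8.1250

0 0 source 2.5000
1 4 load 5.0000
2 8 source 6.2500
3 12 load 7.5000
4 16 source 8.1250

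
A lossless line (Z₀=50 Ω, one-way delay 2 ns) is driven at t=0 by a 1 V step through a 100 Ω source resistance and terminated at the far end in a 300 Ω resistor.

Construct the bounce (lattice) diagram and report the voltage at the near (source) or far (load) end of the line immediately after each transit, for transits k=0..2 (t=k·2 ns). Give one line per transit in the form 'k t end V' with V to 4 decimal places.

Γ_L=0.714286, Γ_S=0.333333; launch V₁=1·50/150=0.333333
k=0 src: V=0.3333
k=1 load: inc=0.333333, refl=0.333333·0.714286=0.2381; V=0.000000+0.333333+0.238095=0.5714
k=2 src: inc=0.238095, refl=0.238095·0.333333=0.0794; V=0.333333+0.238095+0.079365=0.6508

0 0 source 0.3333
1 2 load 0.5714
2 4 source 0.6508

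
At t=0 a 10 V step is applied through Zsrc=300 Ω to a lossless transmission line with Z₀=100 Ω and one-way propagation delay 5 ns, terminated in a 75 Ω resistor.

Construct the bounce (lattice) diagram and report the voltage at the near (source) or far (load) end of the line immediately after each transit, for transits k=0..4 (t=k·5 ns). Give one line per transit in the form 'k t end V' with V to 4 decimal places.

0 0 source 2.5000
1 5 load 2.1429
2 10 source 1.9643
3 15 load 1.9898
4 20 source 2.0026

Γ_L=-0.142857, Γ_S=0.500000; launch V₁=10·100/400=2.500000
k=0 src: V=2.5000
k=1 load: inc=2.500000, refl=2.500000·-0.142857=-0.3571; V=0.000000+2.500000+-0.357143=2.1429
k=2 src: inc=-0.357143, refl=-0.357143·0.500000=-0.1786; V=2.500000+-0.357143+-0.178571=1.9643
k=3 load: inc=-0.178571, refl=-0.178571·-0.142857=0.0255; V=2.142857+-0.178571+0.025510=1.9898
k=4 src: inc=0.025510, refl=0.025510·0.500000=0.0128; V=1.964286+0.025510+0.012755=2.0026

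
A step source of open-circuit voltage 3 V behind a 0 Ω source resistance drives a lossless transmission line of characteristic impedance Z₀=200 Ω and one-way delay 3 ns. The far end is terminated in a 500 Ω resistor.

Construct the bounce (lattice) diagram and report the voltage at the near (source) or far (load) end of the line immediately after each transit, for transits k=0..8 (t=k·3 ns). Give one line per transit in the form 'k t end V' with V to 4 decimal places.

0 0 source 3.0000
1 3 load 4.2857
2 6 source 3.0000
3 9 load 2.4490
4 12 source 3.0000
5 15 load 3.2362
6 18 source 3.0000
7 21 load 2.8988
8 24 source 3.0000

Γ_L=0.428571, Γ_S=-1.000000; launch V₁=3·200/200=3.000000
k=0 src: V=3.0000
k=1 load: inc=3.000000, refl=3.000000·0.428571=1.2857; V=0.000000+3.000000+1.285714=4.2857
k=2 src: inc=1.285714, refl=1.285714·-1.000000=-1.2857; V=3.000000+1.285714+-1.285714=3.0000
k=3 load: inc=-1.285714, refl=-1.285714·0.428571=-0.5510; V=4.285714+-1.285714+-0.551020=2.4490
k=4 src: inc=-0.551020, refl=-0.551020·-1.000000=0.5510; V=3.000000+-0.551020+0.551020=3.0000
k=5 load: inc=0.551020, refl=0.551020·0.428571=0.2362; V=2.448980+0.551020+0.236152=3.2362
k=6 src: inc=0.236152, refl=0.236152·-1.000000=-0.2362; V=3.000000+0.236152+-0.236152=3.0000
k=7 load: inc=-0.236152, refl=-0.236152·0.428571=-0.1012; V=3.236152+-0.236152+-0.101208=2.8988
k=8 src: inc=-0.101208, refl=-0.101208·-1.000000=0.1012; V=3.000000+-0.101208+0.101208=3.0000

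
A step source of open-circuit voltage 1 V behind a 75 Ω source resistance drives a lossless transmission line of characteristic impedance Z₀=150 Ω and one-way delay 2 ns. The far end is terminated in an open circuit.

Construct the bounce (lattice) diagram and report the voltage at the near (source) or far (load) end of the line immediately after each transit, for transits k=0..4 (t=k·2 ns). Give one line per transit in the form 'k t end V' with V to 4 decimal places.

Γ_L=1.000000, Γ_S=-0.333333; launch V₁=1·150/225=0.666667
k=0 src: V=0.6667
k=1 load: inc=0.666667, refl=0.666667·1.000000=0.6667; V=0.000000+0.666667+0.666667=1.3333
k=2 src: inc=0.666667, refl=0.666667·-0.333333=-0.2222; V=0.666667+0.666667+-0.222222=1.1111
k=3 load: inc=-0.222222, refl=-0.222222·1.000000=-0.2222; V=1.333333+-0.222222+-0.222222=0.8889
k=4 src: inc=-0.222222, refl=-0.222222·-0.333333=0.0741; V=1.111111+-0.222222+0.074074=0.9630

0 0 source 0.6667
1 2 load 1.3333
2 4 source 1.1111
3 6 load 0.8889
4 8 source 0.9630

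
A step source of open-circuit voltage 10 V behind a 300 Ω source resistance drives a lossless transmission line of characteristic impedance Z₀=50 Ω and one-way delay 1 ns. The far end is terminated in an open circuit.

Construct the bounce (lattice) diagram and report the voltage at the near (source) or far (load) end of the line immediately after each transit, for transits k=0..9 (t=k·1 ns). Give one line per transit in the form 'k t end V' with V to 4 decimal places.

0 0 source 1.4286
1 1 load 2.8571
2 2 source 3.8776
3 3 load 4.8980
4 4 source 5.6268
5 5 load 6.3557
6 6 source 6.8763
7 7 load 7.3969
8 8 source 7.7688
9 9 load 8.1407

Γ_L=1.000000, Γ_S=0.714286; launch V₁=10·50/350=1.428571
k=0 src: V=1.4286
k=1 load: inc=1.428571, refl=1.428571·1.000000=1.4286; V=0.000000+1.428571+1.428571=2.8571
k=2 src: inc=1.428571, refl=1.428571·0.714286=1.0204; V=1.428571+1.428571+1.020408=3.8776
k=3 load: inc=1.020408, refl=1.020408·1.000000=1.0204; V=2.857143+1.020408+1.020408=4.8980
k=4 src: inc=1.020408, refl=1.020408·0.714286=0.7289; V=3.877551+1.020408+0.728863=5.6268
k=5 load: inc=0.728863, refl=0.728863·1.000000=0.7289; V=4.897959+0.728863+0.728863=6.3557
k=6 src: inc=0.728863, refl=0.728863·0.714286=0.5206; V=5.626822+0.728863+0.520616=6.8763
k=7 load: inc=0.520616, refl=0.520616·1.000000=0.5206; V=6.355685+0.520616+0.520616=7.3969
k=8 src: inc=0.520616, refl=0.520616·0.714286=0.3719; V=6.876302+0.520616+0.371869=7.7688
k=9 load: inc=0.371869, refl=0.371869·1.000000=0.3719; V=7.396918+0.371869+0.371869=8.1407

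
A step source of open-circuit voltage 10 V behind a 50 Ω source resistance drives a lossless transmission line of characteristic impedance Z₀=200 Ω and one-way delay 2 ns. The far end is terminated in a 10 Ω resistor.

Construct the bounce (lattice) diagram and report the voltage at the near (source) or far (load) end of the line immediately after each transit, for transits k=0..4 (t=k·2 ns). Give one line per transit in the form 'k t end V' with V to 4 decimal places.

Γ_L=-0.904762, Γ_S=-0.600000; launch V₁=10·200/250=8.000000
k=0 src: V=8.0000
k=1 load: inc=8.000000, refl=8.000000·-0.904762=-7.2381; V=0.000000+8.000000+-7.238095=0.7619
k=2 src: inc=-7.238095, refl=-7.238095·-0.600000=4.3429; V=8.000000+-7.238095+4.342857=5.1048
k=3 load: inc=4.342857, refl=4.342857·-0.904762=-3.9293; V=0.761905+4.342857+-3.929252=1.1755
k=4 src: inc=-3.929252, refl=-3.929252·-0.600000=2.3576; V=5.104762+-3.929252+2.357551=3.5331

0 0 source 8.0000
1 2 load 0.7619
2 4 source 5.1048
3 6 load 1.1755
4 8 source 3.5331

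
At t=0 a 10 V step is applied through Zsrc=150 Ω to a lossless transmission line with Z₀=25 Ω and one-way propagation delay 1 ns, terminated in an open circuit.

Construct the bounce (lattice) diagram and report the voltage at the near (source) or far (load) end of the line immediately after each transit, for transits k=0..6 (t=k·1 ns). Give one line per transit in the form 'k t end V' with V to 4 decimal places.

Γ_L=1.000000, Γ_S=0.714286; launch V₁=10·25/175=1.428571
k=0 src: V=1.4286
k=1 load: inc=1.428571, refl=1.428571·1.000000=1.4286; V=0.000000+1.428571+1.428571=2.8571
k=2 src: inc=1.428571, refl=1.428571·0.714286=1.0204; V=1.428571+1.428571+1.020408=3.8776
k=3 load: inc=1.020408, refl=1.020408·1.000000=1.0204; V=2.857143+1.020408+1.020408=4.8980
k=4 src: inc=1.020408, refl=1.020408·0.714286=0.7289; V=3.877551+1.020408+0.728863=5.6268
k=5 load: inc=0.728863, refl=0.728863·1.000000=0.7289; V=4.897959+0.728863+0.728863=6.3557
k=6 src: inc=0.728863, refl=0.728863·0.714286=0.5206; V=5.626822+0.728863+0.520616=6.8763

0 0 source 1.4286
1 1 load 2.8571
2 2 source 3.8776
3 3 load 4.8980
4 4 source 5.6268
5 5 load 6.3557
6 6 source 6.8763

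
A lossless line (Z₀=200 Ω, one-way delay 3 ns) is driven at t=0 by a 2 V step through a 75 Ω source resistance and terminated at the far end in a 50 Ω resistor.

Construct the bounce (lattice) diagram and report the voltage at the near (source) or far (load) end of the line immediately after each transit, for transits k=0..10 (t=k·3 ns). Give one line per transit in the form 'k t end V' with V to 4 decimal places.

Γ_L=-0.600000, Γ_S=-0.454545; launch V₁=2·200/275=1.454545
k=0 src: V=1.4545
k=1 load: inc=1.454545, refl=1.454545·-0.600000=-0.8727; V=0.000000+1.454545+-0.872727=0.5818
k=2 src: inc=-0.872727, refl=-0.872727·-0.454545=0.3967; V=1.454545+-0.872727+0.396694=0.9785
k=3 load: inc=0.396694, refl=0.396694·-0.600000=-0.2380; V=0.581818+0.396694+-0.238017=0.7405
k=4 src: inc=-0.238017, refl=-0.238017·-0.454545=0.1082; V=0.978512+-0.238017+0.108189=0.8487
k=5 load: inc=0.108189, refl=0.108189·-0.600000=-0.0649; V=0.740496+0.108189+-0.064914=0.7838
k=6 src: inc=-0.064914, refl=-0.064914·-0.454545=0.0295; V=0.848685+-0.064914+0.029506=0.8133
k=7 load: inc=0.029506, refl=0.029506·-0.600000=-0.0177; V=0.783772+0.029506+-0.017704=0.7956
k=8 src: inc=-0.017704, refl=-0.017704·-0.454545=0.0080; V=0.813278+-0.017704+0.008047=0.8036
k=9 load: inc=0.008047, refl=0.008047·-0.600000=-0.0048; V=0.795574+0.008047+-0.004828=0.7988
k=10 src: inc=-0.004828, refl=-0.004828·-0.454545=0.0022; V=0.803621+-0.004828+0.002195=0.8010

0 0 source 1.4545
1 3 load 0.5818
2 6 source 0.9785
3 9 load 0.7405
4 12 source 0.8487
5 15 load 0.7838
6 18 source 0.8133
7 21 load 0.7956
8 24 source 0.8036
9 27 load 0.7988
10 30 source 0.8010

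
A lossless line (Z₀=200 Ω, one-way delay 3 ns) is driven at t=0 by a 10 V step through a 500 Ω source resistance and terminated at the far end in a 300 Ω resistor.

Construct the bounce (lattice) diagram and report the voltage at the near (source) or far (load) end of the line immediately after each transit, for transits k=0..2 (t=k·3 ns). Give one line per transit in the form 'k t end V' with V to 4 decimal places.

0 0 source 2.8571
1 3 load 3.4286
2 6 source 3.6735

Γ_L=0.200000, Γ_S=0.428571; launch V₁=10·200/700=2.857143
k=0 src: V=2.8571
k=1 load: inc=2.857143, refl=2.857143·0.200000=0.5714; V=0.000000+2.857143+0.571429=3.4286
k=2 src: inc=0.571429, refl=0.571429·0.428571=0.2449; V=2.857143+0.571429+0.244898=3.6735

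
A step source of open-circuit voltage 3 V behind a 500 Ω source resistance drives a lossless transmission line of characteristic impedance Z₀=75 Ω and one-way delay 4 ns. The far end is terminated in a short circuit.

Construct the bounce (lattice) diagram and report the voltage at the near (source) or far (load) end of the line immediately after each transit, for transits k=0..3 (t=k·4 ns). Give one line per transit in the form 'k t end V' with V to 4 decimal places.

Γ_L=-1.000000, Γ_S=0.739130; launch V₁=3·75/575=0.391304
k=0 src: V=0.3913
k=1 load: inc=0.391304, refl=0.391304·-1.000000=-0.3913; V=0.000000+0.391304+-0.391304=0.0000
k=2 src: inc=-0.391304, refl=-0.391304·0.739130=-0.2892; V=0.391304+-0.391304+-0.289225=-0.2892
k=3 load: inc=-0.289225, refl=-0.289225·-1.000000=0.2892; V=0.000000+-0.289225+0.289225=0.0000

0 0 source 0.3913
1 4 load 0.0000
2 8 source -0.2892
3 12 load 0.0000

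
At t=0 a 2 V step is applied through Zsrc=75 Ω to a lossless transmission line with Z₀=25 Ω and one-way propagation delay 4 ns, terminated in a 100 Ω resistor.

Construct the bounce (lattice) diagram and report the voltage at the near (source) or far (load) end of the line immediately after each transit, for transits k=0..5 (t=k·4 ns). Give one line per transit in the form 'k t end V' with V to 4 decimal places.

Γ_L=0.600000, Γ_S=0.500000; launch V₁=2·25/100=0.500000
k=0 src: V=0.5000
k=1 load: inc=0.500000, refl=0.500000·0.600000=0.3000; V=0.000000+0.500000+0.300000=0.8000
k=2 src: inc=0.300000, refl=0.300000·0.500000=0.1500; V=0.500000+0.300000+0.150000=0.9500
k=3 load: inc=0.150000, refl=0.150000·0.600000=0.0900; V=0.800000+0.150000+0.090000=1.0400
k=4 src: inc=0.090000, refl=0.090000·0.500000=0.0450; V=0.950000+0.090000+0.045000=1.0850
k=5 load: inc=0.045000, refl=0.045000·0.600000=0.0270; V=1.040000+0.045000+0.027000=1.1120

0 0 source 0.5000
1 4 load 0.8000
2 8 source 0.9500
3 12 load 1.0400
4 16 source 1.0850
5 20 load 1.1120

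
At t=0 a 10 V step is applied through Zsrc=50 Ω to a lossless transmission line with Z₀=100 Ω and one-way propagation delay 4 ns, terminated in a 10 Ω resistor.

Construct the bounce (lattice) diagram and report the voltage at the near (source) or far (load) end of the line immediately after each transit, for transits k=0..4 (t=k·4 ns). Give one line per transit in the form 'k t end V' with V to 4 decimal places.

Γ_L=-0.818182, Γ_S=-0.333333; launch V₁=10·100/150=6.666667
k=0 src: V=6.6667
k=1 load: inc=6.666667, refl=6.666667·-0.818182=-5.4545; V=0.000000+6.666667+-5.454545=1.2121
k=2 src: inc=-5.454545, refl=-5.454545·-0.333333=1.8182; V=6.666667+-5.454545+1.818182=3.0303
k=3 load: inc=1.818182, refl=1.818182·-0.818182=-1.4876; V=1.212121+1.818182+-1.487603=1.5427
k=4 src: inc=-1.487603, refl=-1.487603·-0.333333=0.4959; V=3.030303+-1.487603+0.495868=2.0386

0 0 source 6.6667
1 4 load 1.2121
2 8 source 3.0303
3 12 load 1.5427
4 16 source 2.0386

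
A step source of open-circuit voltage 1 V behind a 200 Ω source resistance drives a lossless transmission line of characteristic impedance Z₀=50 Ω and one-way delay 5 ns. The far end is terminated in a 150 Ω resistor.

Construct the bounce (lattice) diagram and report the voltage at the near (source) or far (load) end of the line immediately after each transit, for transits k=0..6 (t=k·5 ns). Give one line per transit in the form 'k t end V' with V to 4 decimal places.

Γ_L=0.500000, Γ_S=0.600000; launch V₁=1·50/250=0.200000
k=0 src: V=0.2000
k=1 load: inc=0.200000, refl=0.200000·0.500000=0.1000; V=0.000000+0.200000+0.100000=0.3000
k=2 src: inc=0.100000, refl=0.100000·0.600000=0.0600; V=0.200000+0.100000+0.060000=0.3600
k=3 load: inc=0.060000, refl=0.060000·0.500000=0.0300; V=0.300000+0.060000+0.030000=0.3900
k=4 src: inc=0.030000, refl=0.030000·0.600000=0.0180; V=0.360000+0.030000+0.018000=0.4080
k=5 load: inc=0.018000, refl=0.018000·0.500000=0.0090; V=0.390000+0.018000+0.009000=0.4170
k=6 src: inc=0.009000, refl=0.009000·0.600000=0.0054; V=0.408000+0.009000+0.005400=0.4224

0 0 source 0.2000
1 5 load 0.3000
2 10 source 0.3600
3 15 load 0.3900
4 20 source 0.4080
5 25 load 0.4170
6 30 source 0.4224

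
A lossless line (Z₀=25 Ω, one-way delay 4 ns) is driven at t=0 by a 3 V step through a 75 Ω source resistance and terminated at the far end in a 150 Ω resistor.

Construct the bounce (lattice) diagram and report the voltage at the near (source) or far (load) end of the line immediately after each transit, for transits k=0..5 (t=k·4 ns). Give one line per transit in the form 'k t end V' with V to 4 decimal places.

Γ_L=0.714286, Γ_S=0.500000; launch V₁=3·25/100=0.750000
k=0 src: V=0.7500
k=1 load: inc=0.750000, refl=0.750000·0.714286=0.5357; V=0.000000+0.750000+0.535714=1.2857
k=2 src: inc=0.535714, refl=0.535714·0.500000=0.2679; V=0.750000+0.535714+0.267857=1.5536
k=3 load: inc=0.267857, refl=0.267857·0.714286=0.1913; V=1.285714+0.267857+0.191327=1.7449
k=4 src: inc=0.191327, refl=0.191327·0.500000=0.0957; V=1.553571+0.191327+0.095663=1.8406
k=5 load: inc=0.095663, refl=0.095663·0.714286=0.0683; V=1.744898+0.095663+0.068331=1.9089

0 0 source 0.7500
1 4 load 1.2857
2 8 source 1.5536
3 12 load 1.7449
4 16 source 1.8406
5 20 load 1.9089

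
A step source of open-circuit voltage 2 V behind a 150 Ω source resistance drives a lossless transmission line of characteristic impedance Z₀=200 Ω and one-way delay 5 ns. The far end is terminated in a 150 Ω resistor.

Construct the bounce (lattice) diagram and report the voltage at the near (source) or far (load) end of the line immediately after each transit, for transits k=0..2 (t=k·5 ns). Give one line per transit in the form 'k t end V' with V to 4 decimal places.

0 0 source 1.1429
1 5 load 0.9796
2 10 source 1.0029

Γ_L=-0.142857, Γ_S=-0.142857; launch V₁=2·200/350=1.142857
k=0 src: V=1.1429
k=1 load: inc=1.142857, refl=1.142857·-0.142857=-0.1633; V=0.000000+1.142857+-0.163265=0.9796
k=2 src: inc=-0.163265, refl=-0.163265·-0.142857=0.0233; V=1.142857+-0.163265+0.023324=1.0029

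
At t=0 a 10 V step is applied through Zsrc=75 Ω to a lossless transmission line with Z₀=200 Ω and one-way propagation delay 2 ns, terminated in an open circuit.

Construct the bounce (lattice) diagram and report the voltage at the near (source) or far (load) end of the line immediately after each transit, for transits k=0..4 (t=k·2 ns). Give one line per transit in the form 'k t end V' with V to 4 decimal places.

Γ_L=1.000000, Γ_S=-0.454545; launch V₁=10·200/275=7.272727
k=0 src: V=7.2727
k=1 load: inc=7.272727, refl=7.272727·1.000000=7.2727; V=0.000000+7.272727+7.272727=14.5455
k=2 src: inc=7.272727, refl=7.272727·-0.454545=-3.3058; V=7.272727+7.272727+-3.305785=11.2397
k=3 load: inc=-3.305785, refl=-3.305785·1.000000=-3.3058; V=14.545455+-3.305785+-3.305785=7.9339
k=4 src: inc=-3.305785, refl=-3.305785·-0.454545=1.5026; V=11.239669+-3.305785+1.502630=9.4365

0 0 source 7.2727
1 2 load 14.5455
2 4 source 11.2397
3 6 load 7.9339
4 8 source 9.4365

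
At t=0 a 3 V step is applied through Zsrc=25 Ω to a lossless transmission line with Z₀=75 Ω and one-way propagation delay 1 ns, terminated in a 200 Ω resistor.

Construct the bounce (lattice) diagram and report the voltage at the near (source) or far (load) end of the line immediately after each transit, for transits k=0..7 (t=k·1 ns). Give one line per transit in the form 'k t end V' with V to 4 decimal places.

Γ_L=0.454545, Γ_S=-0.500000; launch V₁=3·75/100=2.250000
k=0 src: V=2.2500
k=1 load: inc=2.250000, refl=2.250000·0.454545=1.0227; V=0.000000+2.250000+1.022727=3.2727
k=2 src: inc=1.022727, refl=1.022727·-0.500000=-0.5114; V=2.250000+1.022727+-0.511364=2.7614
k=3 load: inc=-0.511364, refl=-0.511364·0.454545=-0.2324; V=3.272727+-0.511364+-0.232438=2.5289
k=4 src: inc=-0.232438, refl=-0.232438·-0.500000=0.1162; V=2.761364+-0.232438+0.116219=2.6451
k=5 load: inc=0.116219, refl=0.116219·0.454545=0.0528; V=2.528926+0.116219+0.052827=2.6980
k=6 src: inc=0.052827, refl=0.052827·-0.500000=-0.0264; V=2.645145+0.052827+-0.026413=2.6716
k=7 load: inc=-0.026413, refl=-0.026413·0.454545=-0.0120; V=2.697971+-0.026413+-0.012006=2.6596

0 0 source 2.2500
1 1 load 3.2727
2 2 source 2.7614
3 3 load 2.5289
4 4 source 2.6451
5 5 load 2.6980
6 6 source 2.6716
7 7 load 2.6596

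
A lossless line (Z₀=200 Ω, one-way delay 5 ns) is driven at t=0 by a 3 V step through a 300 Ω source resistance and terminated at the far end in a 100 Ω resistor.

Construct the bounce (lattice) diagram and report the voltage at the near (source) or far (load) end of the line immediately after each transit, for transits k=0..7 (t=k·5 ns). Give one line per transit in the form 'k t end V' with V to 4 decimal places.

0 0 source 1.2000
1 5 load 0.8000
2 10 source 0.7200
3 15 load 0.7467
4 20 source 0.7520
5 25 load 0.7502
6 30 source 0.7499
7 35 load 0.7500

Γ_L=-0.333333, Γ_S=0.200000; launch V₁=3·200/500=1.200000
k=0 src: V=1.2000
k=1 load: inc=1.200000, refl=1.200000·-0.333333=-0.4000; V=0.000000+1.200000+-0.400000=0.8000
k=2 src: inc=-0.400000, refl=-0.400000·0.200000=-0.0800; V=1.200000+-0.400000+-0.080000=0.7200
k=3 load: inc=-0.080000, refl=-0.080000·-0.333333=0.0267; V=0.800000+-0.080000+0.026667=0.7467
k=4 src: inc=0.026667, refl=0.026667·0.200000=0.0053; V=0.720000+0.026667+0.005333=0.7520
k=5 load: inc=0.005333, refl=0.005333·-0.333333=-0.0018; V=0.746667+0.005333+-0.001778=0.7502
k=6 src: inc=-0.001778, refl=-0.001778·0.200000=-0.0004; V=0.752000+-0.001778+-0.000356=0.7499
k=7 load: inc=-0.000356, refl=-0.000356·-0.333333=0.0001; V=0.750222+-0.000356+0.000119=0.7500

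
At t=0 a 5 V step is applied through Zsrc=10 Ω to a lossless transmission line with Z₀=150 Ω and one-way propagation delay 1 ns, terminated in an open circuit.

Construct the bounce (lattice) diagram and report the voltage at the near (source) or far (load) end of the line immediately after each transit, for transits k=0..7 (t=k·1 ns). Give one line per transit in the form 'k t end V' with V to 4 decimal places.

0 0 source 4.6875
1 1 load 9.3750
2 2 source 5.2734
3 3 load 1.1719
4 4 source 4.7607
5 5 load 8.3496
6 6 source 5.2094
7 7 load 2.0691

Γ_L=1.000000, Γ_S=-0.875000; launch V₁=5·150/160=4.687500
k=0 src: V=4.6875
k=1 load: inc=4.687500, refl=4.687500·1.000000=4.6875; V=0.000000+4.687500+4.687500=9.3750
k=2 src: inc=4.687500, refl=4.687500·-0.875000=-4.1016; V=4.687500+4.687500+-4.101562=5.2734
k=3 load: inc=-4.101562, refl=-4.101562·1.000000=-4.1016; V=9.375000+-4.101562+-4.101562=1.1719
k=4 src: inc=-4.101562, refl=-4.101562·-0.875000=3.5889; V=5.273438+-4.101562+3.588867=4.7607
k=5 load: inc=3.588867, refl=3.588867·1.000000=3.5889; V=1.171875+3.588867+3.588867=8.3496
k=6 src: inc=3.588867, refl=3.588867·-0.875000=-3.1403; V=4.760742+3.588867+-3.140259=5.2094
k=7 load: inc=-3.140259, refl=-3.140259·1.000000=-3.1403; V=8.349609+-3.140259+-3.140259=2.0691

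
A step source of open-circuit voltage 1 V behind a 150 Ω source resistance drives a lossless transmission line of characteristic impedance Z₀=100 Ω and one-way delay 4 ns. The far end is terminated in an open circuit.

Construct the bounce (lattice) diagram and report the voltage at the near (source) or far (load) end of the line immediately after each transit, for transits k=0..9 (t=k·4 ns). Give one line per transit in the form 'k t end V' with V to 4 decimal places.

Γ_L=1.000000, Γ_S=0.200000; launch V₁=1·100/250=0.400000
k=0 src: V=0.4000
k=1 load: inc=0.400000, refl=0.400000·1.000000=0.4000; V=0.000000+0.400000+0.400000=0.8000
k=2 src: inc=0.400000, refl=0.400000·0.200000=0.0800; V=0.400000+0.400000+0.080000=0.8800
k=3 load: inc=0.080000, refl=0.080000·1.000000=0.0800; V=0.800000+0.080000+0.080000=0.9600
k=4 src: inc=0.080000, refl=0.080000·0.200000=0.0160; V=0.880000+0.080000+0.016000=0.9760
k=5 load: inc=0.016000, refl=0.016000·1.000000=0.0160; V=0.960000+0.016000+0.016000=0.9920
k=6 src: inc=0.016000, refl=0.016000·0.200000=0.0032; V=0.976000+0.016000+0.003200=0.9952
k=7 load: inc=0.003200, refl=0.003200·1.000000=0.0032; V=0.992000+0.003200+0.003200=0.9984
k=8 src: inc=0.003200, refl=0.003200·0.200000=0.0006; V=0.995200+0.003200+0.000640=0.9990
k=9 load: inc=0.000640, refl=0.000640·1.000000=0.0006; V=0.998400+0.000640+0.000640=0.9997

0 0 source 0.4000
1 4 load 0.8000
2 8 source 0.8800
3 12 load 0.9600
4 16 source 0.9760
5 20 load 0.9920
6 24 source 0.9952
7 28 load 0.9984
8 32 source 0.9990
9 36 load 0.9997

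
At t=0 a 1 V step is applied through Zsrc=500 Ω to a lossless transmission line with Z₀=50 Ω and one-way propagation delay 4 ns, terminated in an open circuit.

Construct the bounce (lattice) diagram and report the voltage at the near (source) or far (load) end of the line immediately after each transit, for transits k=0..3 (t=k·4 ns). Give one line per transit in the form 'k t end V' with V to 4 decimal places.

0 0 source 0.0909
1 4 load 0.1818
2 8 source 0.2562
3 12 load 0.3306

Γ_L=1.000000, Γ_S=0.818182; launch V₁=1·50/550=0.090909
k=0 src: V=0.0909
k=1 load: inc=0.090909, refl=0.090909·1.000000=0.0909; V=0.000000+0.090909+0.090909=0.1818
k=2 src: inc=0.090909, refl=0.090909·0.818182=0.0744; V=0.090909+0.090909+0.074380=0.2562
k=3 load: inc=0.074380, refl=0.074380·1.000000=0.0744; V=0.181818+0.074380+0.074380=0.3306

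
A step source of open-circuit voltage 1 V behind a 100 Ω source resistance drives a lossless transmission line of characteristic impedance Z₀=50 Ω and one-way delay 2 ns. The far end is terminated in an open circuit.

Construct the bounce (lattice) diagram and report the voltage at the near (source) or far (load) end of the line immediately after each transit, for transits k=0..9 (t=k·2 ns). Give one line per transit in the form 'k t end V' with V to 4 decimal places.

Γ_L=1.000000, Γ_S=0.333333; launch V₁=1·50/150=0.333333
k=0 src: V=0.3333
k=1 load: inc=0.333333, refl=0.333333·1.000000=0.3333; V=0.000000+0.333333+0.333333=0.6667
k=2 src: inc=0.333333, refl=0.333333·0.333333=0.1111; V=0.333333+0.333333+0.111111=0.7778
k=3 load: inc=0.111111, refl=0.111111·1.000000=0.1111; V=0.666667+0.111111+0.111111=0.8889
k=4 src: inc=0.111111, refl=0.111111·0.333333=0.0370; V=0.777778+0.111111+0.037037=0.9259
k=5 load: inc=0.037037, refl=0.037037·1.000000=0.0370; V=0.888889+0.037037+0.037037=0.9630
k=6 src: inc=0.037037, refl=0.037037·0.333333=0.0123; V=0.925926+0.037037+0.012346=0.9753
k=7 load: inc=0.012346, refl=0.012346·1.000000=0.0123; V=0.962963+0.012346+0.012346=0.9877
k=8 src: inc=0.012346, refl=0.012346·0.333333=0.0041; V=0.975309+0.012346+0.004115=0.9918
k=9 load: inc=0.004115, refl=0.004115·1.000000=0.0041; V=0.987654+0.004115+0.004115=0.9959

0 0 source 0.3333
1 2 load 0.6667
2 4 source 0.7778
3 6 load 0.8889
4 8 source 0.9259
5 10 load 0.9630
6 12 source 0.9753
7 14 load 0.9877
8 16 source 0.9918
9 18 load 0.9959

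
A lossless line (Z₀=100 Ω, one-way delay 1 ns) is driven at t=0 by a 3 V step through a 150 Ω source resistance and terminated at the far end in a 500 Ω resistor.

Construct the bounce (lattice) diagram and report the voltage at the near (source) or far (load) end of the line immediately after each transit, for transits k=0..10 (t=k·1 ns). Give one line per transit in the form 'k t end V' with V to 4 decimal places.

Γ_L=0.666667, Γ_S=0.200000; launch V₁=3·100/250=1.200000
k=0 src: V=1.2000
k=1 load: inc=1.200000, refl=1.200000·0.666667=0.8000; V=0.000000+1.200000+0.800000=2.0000
k=2 src: inc=0.800000, refl=0.800000·0.200000=0.1600; V=1.200000+0.800000+0.160000=2.1600
k=3 load: inc=0.160000, refl=0.160000·0.666667=0.1067; V=2.000000+0.160000+0.106667=2.2667
k=4 src: inc=0.106667, refl=0.106667·0.200000=0.0213; V=2.160000+0.106667+0.021333=2.2880
k=5 load: inc=0.021333, refl=0.021333·0.666667=0.0142; V=2.266667+0.021333+0.014222=2.3022
k=6 src: inc=0.014222, refl=0.014222·0.200000=0.0028; V=2.288000+0.014222+0.002844=2.3051
k=7 load: inc=0.002844, refl=0.002844·0.666667=0.0019; V=2.302222+0.002844+0.001896=2.3070
k=8 src: inc=0.001896, refl=0.001896·0.200000=0.0004; V=2.305067+0.001896+0.000379=2.3073
k=9 load: inc=0.000379, refl=0.000379·0.666667=0.0003; V=2.306963+0.000379+0.000253=2.3076
k=10 src: inc=0.000253, refl=0.000253·0.200000=0.0001; V=2.307342+0.000253+0.000051=2.3076

0 0 source 1.2000
1 1 load 2.0000
2 2 source 2.1600
3 3 load 2.2667
4 4 source 2.2880
5 5 load 2.3022
6 6 source 2.3051
7 7 load 2.3070
8 8 source 2.3073
9 9 load 2.3076
10 10 source 2.3076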